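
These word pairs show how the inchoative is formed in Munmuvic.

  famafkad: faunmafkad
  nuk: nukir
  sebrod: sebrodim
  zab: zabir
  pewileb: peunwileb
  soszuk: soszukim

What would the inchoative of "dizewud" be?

"dizewud" has 3 vowels. The stems with 3 vowels (famafkad → faunmafkad, pewileb → peunwileb) insert -un- after the first vowel.
So dizewud → diunzewud.

diunzewud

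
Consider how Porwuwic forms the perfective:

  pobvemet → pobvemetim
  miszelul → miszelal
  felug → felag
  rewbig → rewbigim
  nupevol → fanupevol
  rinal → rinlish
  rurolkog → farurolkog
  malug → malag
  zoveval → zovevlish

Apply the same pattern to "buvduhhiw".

buvduhhiwim

nupevol and miszelul both end in -l yet inflect differently (fanupevol, miszelal), so the final letter is not what conditions the rule; the last vowel is.
"buvduhhiw" has last vowel 'i'. The one such stem in the data (rewbig → rewbigim) adds -im, so the same rule applies.
So buvduhhiw → buvduhhiwim.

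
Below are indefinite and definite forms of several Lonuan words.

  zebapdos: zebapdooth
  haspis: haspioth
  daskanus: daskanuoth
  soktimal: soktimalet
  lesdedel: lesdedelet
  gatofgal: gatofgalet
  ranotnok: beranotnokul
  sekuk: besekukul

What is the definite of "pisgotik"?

zebapdos and ranotnok both have last vowel 'o' yet inflect differently (zebapdooth, beranotnokul), so the last vowel is not what conditions the rule; the final letter is.
"pisgotik" ends in -k. The stems ending in -k (ranotnok → beranotnokul, sekuk → besekukul) add be- … -ul around the stem.
The other patterns: stems ending in -s drop the final letter and add -oth; stems ending in -l add -et.
So pisgotik → bepisgotikul.

bepisgotikul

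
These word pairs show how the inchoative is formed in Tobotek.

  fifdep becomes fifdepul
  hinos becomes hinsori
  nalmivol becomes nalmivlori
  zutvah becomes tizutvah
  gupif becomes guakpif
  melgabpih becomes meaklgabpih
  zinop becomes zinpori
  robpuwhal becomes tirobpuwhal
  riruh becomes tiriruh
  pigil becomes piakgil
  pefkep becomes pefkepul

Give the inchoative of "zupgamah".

tizupgamah

"zupgamah" has last vowel 'a'. The stems whose last vowel is 'a' (zutvah → tizutvah, robpuwhal → tirobpuwhal) add the prefix ti-.
So zupgamah → tizupgamah.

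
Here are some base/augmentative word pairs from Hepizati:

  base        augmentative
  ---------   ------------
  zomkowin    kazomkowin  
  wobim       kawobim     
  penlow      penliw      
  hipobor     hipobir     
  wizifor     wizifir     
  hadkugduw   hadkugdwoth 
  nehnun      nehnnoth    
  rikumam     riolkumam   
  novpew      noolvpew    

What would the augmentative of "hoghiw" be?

penlow and hadkugduw both end in -w yet inflect differently (penliw, hadkugdwoth), so the final letter is not what conditions the rule; the last vowel is.
"hoghiw" has last vowel 'i'. The stems whose last vowel is 'i' (zomkowin → kazomkowin, wobim → kawobim) add the prefix ka-.
The other patterns: stems whose last vowel is 'o' change the last vowel to 'i'; stems whose last vowel is 'u' delete the last vowel and add -oth; stems whose last vowel is 'a' or 'e' insert -ol- after the first vowel.
So hoghiw → kahoghiw.

kahoghiw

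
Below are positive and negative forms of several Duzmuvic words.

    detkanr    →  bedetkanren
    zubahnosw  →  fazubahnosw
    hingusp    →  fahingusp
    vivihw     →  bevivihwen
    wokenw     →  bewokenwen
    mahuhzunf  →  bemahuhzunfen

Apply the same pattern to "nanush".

fananush

zubahnosw and wokenw both end in -w yet inflect differently (fazubahnosw, bewokenwen), so the final letter is not what conditions the rule; the second-to-last letter is.
"nanush" has second-to-last letter 's'. The stems whose second-to-last letter is 's' (hingusp → fahingusp, zubahnosw → fazubahnosw) add the prefix fa-.
So nanush → fananush.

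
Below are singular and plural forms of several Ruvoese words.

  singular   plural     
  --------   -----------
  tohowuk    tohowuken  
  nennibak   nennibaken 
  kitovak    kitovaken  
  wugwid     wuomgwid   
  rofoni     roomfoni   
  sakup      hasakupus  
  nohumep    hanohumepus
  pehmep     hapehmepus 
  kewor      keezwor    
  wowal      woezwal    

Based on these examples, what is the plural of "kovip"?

hakovipus

tohowuk and sakup both have last vowel 'u' yet inflect differently (tohowuken, hasakupus), so the last vowel is not what conditions the rule; the final letter is.
"kovip" ends in -p. The stems ending in -p (sakup → hasakupus, nohumep → hanohumepus, pehmep → hapehmepus) add ha- … -us around the stem.
So kovip → hakovipus.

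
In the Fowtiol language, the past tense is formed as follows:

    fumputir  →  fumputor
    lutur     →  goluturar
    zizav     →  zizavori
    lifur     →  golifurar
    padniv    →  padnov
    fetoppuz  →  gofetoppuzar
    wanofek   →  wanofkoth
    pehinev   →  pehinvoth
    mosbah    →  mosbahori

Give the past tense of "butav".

butavori

padniv and pehinev both end in -v yet inflect differently (padnov, pehinvoth), so the final letter is not what conditions the rule; the last vowel is.
"butav" has last vowel 'a'. The stems whose last vowel is 'a' (zizav → zizavori, mosbah → mosbahori) add -ori.
The other patterns: stems whose last vowel is 'i' change the last vowel to 'o'; stems whose last vowel is 'e' delete the last vowel and add -oth; stems whose last vowel is 'u' add go- … -ar around the stem.
So butav → butavori.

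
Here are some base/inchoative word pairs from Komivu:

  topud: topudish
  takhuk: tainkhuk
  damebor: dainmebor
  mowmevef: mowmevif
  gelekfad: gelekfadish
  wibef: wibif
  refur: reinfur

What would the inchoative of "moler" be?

topud and refur both have last vowel 'u' yet inflect differently (topudish, reinfur), so the last vowel is not what conditions the rule; the final letter is.
"moler" ends in -r. The stems ending in -r (damebor → dainmebor, refur → reinfur) insert -in- after the first vowel.
The other patterns: stems ending in -f change the last vowel to 'i'; stems ending in -d add -ish.
So moler → moinler.

moinler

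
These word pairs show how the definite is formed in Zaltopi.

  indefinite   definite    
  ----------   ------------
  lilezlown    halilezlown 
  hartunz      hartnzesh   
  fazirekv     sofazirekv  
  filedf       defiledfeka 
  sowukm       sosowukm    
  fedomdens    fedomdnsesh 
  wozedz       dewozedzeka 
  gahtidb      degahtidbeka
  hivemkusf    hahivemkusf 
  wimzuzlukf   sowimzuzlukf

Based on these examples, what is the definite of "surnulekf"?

sosurnulekf

"surnulekf" has second-to-last letter 'k'. The stems whose second-to-last letter is 'k' (fazirekv → sofazirekv, wimzuzlukf → sowimzuzlukf, sowukm → sosowukm) add the prefix so-.
The other patterns: stems whose second-to-last letter is 'd' add de- … -eka around the stem; stems whose second-to-last letter is 'n' delete the last vowel and add -esh; stems whose second-to-last letter is 's' or 'w' add the prefix ha-.
So surnulekf → sosurnulekf.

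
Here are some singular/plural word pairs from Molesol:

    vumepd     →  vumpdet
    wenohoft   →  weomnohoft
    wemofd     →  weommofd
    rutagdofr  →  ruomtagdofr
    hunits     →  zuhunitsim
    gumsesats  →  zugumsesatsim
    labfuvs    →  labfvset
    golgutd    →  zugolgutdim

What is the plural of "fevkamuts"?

zufevkamutsim

wemofd and golgutd both end in -d yet inflect differently (weommofd, zugolgutdim), so the final letter is not what conditions the rule; the second-to-last letter is.
"fevkamuts" has second-to-last letter 't'. The stems whose second-to-last letter is 't' (gumsesats → zugumsesatsim, hunits → zuhunitsim, golgutd → zugolgutdim) add zu- … -im around the stem.
So fevkamuts → zufevkamutsim.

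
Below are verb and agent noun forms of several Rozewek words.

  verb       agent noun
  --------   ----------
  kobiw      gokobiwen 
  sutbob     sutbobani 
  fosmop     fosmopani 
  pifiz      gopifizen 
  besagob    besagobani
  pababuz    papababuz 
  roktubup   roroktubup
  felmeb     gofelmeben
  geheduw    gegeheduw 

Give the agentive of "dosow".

dosowani

"dosow" has last vowel 'o'. The stems whose last vowel is 'o' (fosmop → fosmopani, besagob → besagobani, sutbob → sutbobani) add -ani.
The other patterns: stems whose last vowel is 'u' repeat the first consonant+vowel as a prefix; stems whose last vowel is 'e' or 'i' add go- … -en around the stem.
So dosow → dosowani.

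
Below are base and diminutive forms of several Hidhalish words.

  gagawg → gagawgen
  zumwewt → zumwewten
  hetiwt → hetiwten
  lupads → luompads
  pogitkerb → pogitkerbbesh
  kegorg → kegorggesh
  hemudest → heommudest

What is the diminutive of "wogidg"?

woomgidg

kegorg and gagawg both end in -g yet inflect differently (kegorggesh, gagawgen), so the final letter is not what conditions the rule; the second-to-last letter is.
"wogidg" has second-to-last letter 'd'. The one such stem in the data (lupads → luompads) inserts -om- after the first vowel (as does hemudest), so the same rule applies.
The other patterns: stems whose second-to-last letter is 'r' double the final consonant and add -esh; stems whose second-to-last letter is 'w' add -en.
So wogidg → woomgidg.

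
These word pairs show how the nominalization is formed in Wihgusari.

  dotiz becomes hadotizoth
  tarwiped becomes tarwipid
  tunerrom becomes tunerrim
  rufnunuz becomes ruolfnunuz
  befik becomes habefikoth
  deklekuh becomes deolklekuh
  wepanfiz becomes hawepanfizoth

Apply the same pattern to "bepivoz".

bepiviz

"bepivoz" has last vowel 'o'. The one such stem in the data (tunerrom → tunerrim) changes the last vowel to 'i' (as does tarwiped), so the same rule applies.
So bepivoz → bepiviz.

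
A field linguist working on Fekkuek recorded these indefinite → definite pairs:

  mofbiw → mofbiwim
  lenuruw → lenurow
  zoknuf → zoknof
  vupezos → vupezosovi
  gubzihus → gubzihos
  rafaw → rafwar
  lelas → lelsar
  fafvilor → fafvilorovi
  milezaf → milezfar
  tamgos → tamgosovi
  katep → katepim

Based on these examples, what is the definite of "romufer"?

lelas and gubzihus both end in -s yet inflect differently (lelsar, gubzihos), so the final letter is not what conditions the rule; the last vowel is.
"romufer" has last vowel 'e'. The one such stem in the data (katep → katepim) adds -im, so the same rule applies.
The other patterns: stems whose last vowel is 'a' delete the last vowel and add -ar; stems whose last vowel is 'u' change the last vowel to 'o'; stems whose last vowel is 'o' add -ovi.
So romufer → romuferim.

romuferim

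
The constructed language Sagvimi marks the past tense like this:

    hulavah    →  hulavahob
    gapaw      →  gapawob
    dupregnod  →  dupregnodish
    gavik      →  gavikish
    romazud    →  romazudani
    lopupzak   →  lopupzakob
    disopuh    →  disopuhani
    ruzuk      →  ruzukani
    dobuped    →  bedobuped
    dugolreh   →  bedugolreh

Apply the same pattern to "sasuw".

"sasuw" has last vowel 'u'. The stems whose last vowel is 'u' (ruzuk → ruzukani, romazud → romazudani, disopuh → disopuhani) add -ani.
So sasuw → sasuwani.

sasuwani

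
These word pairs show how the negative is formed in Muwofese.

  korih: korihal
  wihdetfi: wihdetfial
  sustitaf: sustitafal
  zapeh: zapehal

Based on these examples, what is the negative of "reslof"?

reslofal

Every pair shown (korih → korihal, wihdetfi → wihdetfial, sustitaf → sustitafal, …) follows the same rule: add -al.
So reslof → reslofal.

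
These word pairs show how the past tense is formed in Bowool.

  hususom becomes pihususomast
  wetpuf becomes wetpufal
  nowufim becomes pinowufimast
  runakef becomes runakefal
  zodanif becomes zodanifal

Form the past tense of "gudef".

gudefal

zodanif and nowufim both have last vowel 'i' yet inflect differently (zodanifal, pinowufimast), so the last vowel is not what conditions the rule; the final letter is.
"gudef" ends in -f. The stems ending in -f (zodanif → zodanifal, wetpuf → wetpufal, runakef → runakefal) add -al.
So gudef → gudefal.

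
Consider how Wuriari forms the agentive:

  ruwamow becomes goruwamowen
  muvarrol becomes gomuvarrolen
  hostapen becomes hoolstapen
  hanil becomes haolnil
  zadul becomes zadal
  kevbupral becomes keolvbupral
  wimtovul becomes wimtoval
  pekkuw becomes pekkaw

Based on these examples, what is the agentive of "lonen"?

pekkuw and ruwamow both end in -w yet inflect differently (pekkaw, goruwamowen), so the final letter is not what conditions the rule; the last vowel is.
"lonen" has last vowel 'e'. The one such stem in the data (hostapen → hoolstapen) inserts -ol- after the first vowel (as do hanil, kevbupral), so the same rule applies.
The other patterns: stems whose last vowel is 'u' change the last vowel to 'a'; stems whose last vowel is 'o' add go- … -en around the stem.
So lonen → loolnen.

loolnen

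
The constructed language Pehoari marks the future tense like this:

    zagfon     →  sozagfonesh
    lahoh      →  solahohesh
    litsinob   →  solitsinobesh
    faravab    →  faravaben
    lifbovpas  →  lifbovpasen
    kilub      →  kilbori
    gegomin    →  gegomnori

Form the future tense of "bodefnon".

litsinob and faravab both end in -b yet inflect differently (solitsinobesh, faravaben), so the final letter is not what conditions the rule; the last vowel is.
"bodefnon" has last vowel 'o'. The stems whose last vowel is 'o' (zagfon → sozagfonesh, lahoh → solahohesh, litsinob → solitsinobesh) add so- … -esh around the stem.
The other patterns: stems whose last vowel is 'a' add -en; stems whose last vowel is 'i' or 'u' delete the last vowel and add -ori.
So bodefnon → sobodefnonesh.

sobodefnonesh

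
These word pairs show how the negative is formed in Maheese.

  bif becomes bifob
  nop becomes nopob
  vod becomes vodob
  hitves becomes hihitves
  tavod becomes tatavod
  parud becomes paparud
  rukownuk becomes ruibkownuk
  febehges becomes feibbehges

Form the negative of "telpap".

vod and tavod both end in -d yet inflect differently (vodob, tatavod), so the final letter is not what conditions the rule; the number of vowels is.
"telpap" has 2 vowels. The stems with 2 vowels (hitves → hihitves, tavod → tatavod, parud → paparud) repeat the first consonant+vowel as a prefix.
So telpap → tetelpap.

tetelpap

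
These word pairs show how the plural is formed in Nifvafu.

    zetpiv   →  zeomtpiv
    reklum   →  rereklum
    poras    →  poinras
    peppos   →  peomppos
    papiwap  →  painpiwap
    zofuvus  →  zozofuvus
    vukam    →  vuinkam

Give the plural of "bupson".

poras and zofuvus both end in -s yet inflect differently (poinras, zozofuvus), so the final letter is not what conditions the rule; the last vowel is.
"bupson" has last vowel 'o'. The one such stem in the data (peppos → peomppos) inserts -om- after the first vowel (as does zetpiv), so the same rule applies.
The other patterns: stems whose last vowel is 'a' insert -in- after the first vowel; stems whose last vowel is 'u' repeat the first consonant+vowel as a prefix.
So bupson → buompson.

buompson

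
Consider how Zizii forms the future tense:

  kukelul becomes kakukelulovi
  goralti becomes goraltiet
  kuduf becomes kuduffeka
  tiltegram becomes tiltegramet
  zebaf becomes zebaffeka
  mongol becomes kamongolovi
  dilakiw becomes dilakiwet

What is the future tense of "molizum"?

molizumet

kuduf and kukelul both have last vowel 'u' yet inflect differently (kuduffeka, kakukelulovi), so the last vowel is not what conditions the rule; the final letter is.
"molizum" ends in -m. The one such stem in the data (tiltegram → tiltegramet) adds -et, so the same rule applies.
So molizum → molizumet.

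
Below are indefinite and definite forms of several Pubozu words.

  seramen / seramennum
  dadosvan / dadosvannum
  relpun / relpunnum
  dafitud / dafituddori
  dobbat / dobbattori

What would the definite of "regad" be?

relpun and dafitud both have last vowel 'u' yet inflect differently (relpunnum, dafituddori), so the last vowel is not what conditions the rule; the final letter is.
"regad" ends in -d. The one such stem in the data (dafitud → dafituddori) doubles the final consonant and adds -ori (as does dobbat), so the same rule applies.
The other pattern: stems ending in -n double the final consonant and add -um.
So regad → regaddori.

regaddori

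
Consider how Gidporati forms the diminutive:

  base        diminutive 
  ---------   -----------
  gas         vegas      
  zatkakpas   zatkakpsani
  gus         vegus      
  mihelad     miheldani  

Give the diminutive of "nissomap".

nissompani

zatkakpas and gus both end in -s yet inflect differently (zatkakpsani, vegus), so the final letter is not what conditions the rule; the number of vowels is.
"nissomap" has 3 vowels. The stems with 3 vowels (mihelad → miheldani, zatkakpas → zatkakpsani) delete the last vowel and add -ani.
The other pattern: stems with 1 vowel add the prefix ve-.
So nissomap → nissompani.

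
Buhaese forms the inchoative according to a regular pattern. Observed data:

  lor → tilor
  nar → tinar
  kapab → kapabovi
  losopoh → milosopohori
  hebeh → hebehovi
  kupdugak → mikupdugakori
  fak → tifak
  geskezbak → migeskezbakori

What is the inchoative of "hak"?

hebeh and losopoh both end in -h yet inflect differently (hebehovi, milosopohori), so the final letter is not what conditions the rule; the number of vowels is.
"hak" has 1 vowel. The stems with 1 vowel (lor → tilor, fak → tifak, nar → tinar) add the prefix ti-.
The other patterns: stems with 2 vowels add -ovi; stems with 3 vowels add mi- … -ori around the stem.
So hak → tihak.

tihak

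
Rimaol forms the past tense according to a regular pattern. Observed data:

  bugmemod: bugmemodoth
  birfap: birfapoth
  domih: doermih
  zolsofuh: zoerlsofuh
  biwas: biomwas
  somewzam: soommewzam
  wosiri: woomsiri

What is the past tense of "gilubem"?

birfap and biwas both have last vowel 'a' yet inflect differently (birfapoth, biomwas), so the last vowel is not what conditions the rule; the final letter is.
"gilubem" ends in -m. The one such stem in the data (somewzam → soommewzam) inserts -om- after the first vowel (as do biwas, wosiri), so the same rule applies.
So gilubem → giomlubem.

giomlubem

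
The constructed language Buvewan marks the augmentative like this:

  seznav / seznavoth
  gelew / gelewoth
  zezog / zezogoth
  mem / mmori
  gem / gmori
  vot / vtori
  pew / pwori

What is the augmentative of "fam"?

fmori

gelew and pew both end in -w yet inflect differently (gelewoth, pwori), so the final letter is not what conditions the rule; the number of vowels is.
"fam" has 1 vowel. The stems with 1 vowel (mem → mmori, gem → gmori, vot → vtori) delete the last vowel and add -ori.
So fam → fmori.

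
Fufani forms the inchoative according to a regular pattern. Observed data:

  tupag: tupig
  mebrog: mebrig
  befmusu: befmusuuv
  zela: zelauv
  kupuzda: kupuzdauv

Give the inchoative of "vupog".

vupig

"vupog" ends in a consonant. The stems ending in a consonant (tupag → tupig, mebrog → mebrig) change the last vowel to 'i'.
So vupog → vupig.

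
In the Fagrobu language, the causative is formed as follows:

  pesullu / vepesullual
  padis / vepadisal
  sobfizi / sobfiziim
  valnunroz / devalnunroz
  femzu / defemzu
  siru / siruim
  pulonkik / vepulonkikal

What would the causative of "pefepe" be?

pesullu and siru both end in -u yet inflect differently (vepesullual, siruim), so the final letter is not what conditions the rule; the first letter is.
"pefepe" begins with p-. The stems beginning with p- (pesullu → vepesullual, pulonkik → vepulonkikal, padis → vepadisal) add ve- … -al around the stem.
The other patterns: stems beginning with s- add -im; stems beginning with f- or v- add the prefix de-.
So pefepe → vepefepeal.

vepefepeal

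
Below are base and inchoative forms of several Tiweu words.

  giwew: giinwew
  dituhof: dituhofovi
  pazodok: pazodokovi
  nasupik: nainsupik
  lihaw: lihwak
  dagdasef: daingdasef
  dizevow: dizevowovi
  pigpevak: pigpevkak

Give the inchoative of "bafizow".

pigpevak and pazodok both end in -k yet inflect differently (pigpevkak, pazodokovi), so the final letter is not what conditions the rule; the last vowel is.
"bafizow" has last vowel 'o'. The stems whose last vowel is 'o' (dituhof → dituhofovi, pazodok → pazodokovi, dizevow → dizevowovi) add -ovi.
The other patterns: stems whose last vowel is 'a' delete the last vowel and add -ak; stems whose last vowel is 'e' or 'i' insert -in- after the first vowel.
So bafizow → bafizowovi.

bafizowovi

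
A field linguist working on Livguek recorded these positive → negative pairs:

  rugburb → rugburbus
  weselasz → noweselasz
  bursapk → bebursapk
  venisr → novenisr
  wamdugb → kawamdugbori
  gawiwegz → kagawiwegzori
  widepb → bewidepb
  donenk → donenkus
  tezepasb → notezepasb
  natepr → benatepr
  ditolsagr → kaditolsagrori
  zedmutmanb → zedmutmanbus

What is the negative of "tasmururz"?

tasmururzus

"tasmururz" has second-to-last letter 'r'. The one such stem in the data (rugburb → rugburbus) adds -us, so the same rule applies.
So tasmururz → tasmururzus.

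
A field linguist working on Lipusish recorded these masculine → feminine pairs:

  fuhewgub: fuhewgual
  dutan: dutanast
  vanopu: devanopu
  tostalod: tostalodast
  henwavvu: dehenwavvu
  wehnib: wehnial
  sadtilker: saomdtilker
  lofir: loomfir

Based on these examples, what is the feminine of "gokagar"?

goomkagar

"gokagar" ends in -r. The stems ending in -r (sadtilker → saomdtilker, lofir → loomfir) insert -om- after the first vowel.
The other patterns: stems ending in -u add the prefix de-; stems ending in -b drop the final letter and add -al; stems ending in -d or -n add -ast.
So gokagar → goomkagar.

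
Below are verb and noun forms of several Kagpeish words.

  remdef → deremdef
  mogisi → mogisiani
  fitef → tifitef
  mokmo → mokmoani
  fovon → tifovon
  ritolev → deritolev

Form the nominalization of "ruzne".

remdef and fitef both end in -f yet inflect differently (deremdef, tifitef), so the final letter is not what conditions the rule; the first letter is.
"ruzne" begins with r-. The stems beginning with r- (remdef → deremdef, ritolev → deritolev) add the prefix de-.
The other patterns: stems beginning with m- add -ani; stems beginning with f- add the prefix ti-.
So ruzne → deruzne.

deruzne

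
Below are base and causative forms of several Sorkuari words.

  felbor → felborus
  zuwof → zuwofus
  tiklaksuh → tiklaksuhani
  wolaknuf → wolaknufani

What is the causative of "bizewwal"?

bizewwalani

wolaknuf and zuwof both end in -f yet inflect differently (wolaknufani, zuwofus), so the final letter is not what conditions the rule; the number of vowels is.
"bizewwal" has 3 vowels. The stems with 3 vowels (wolaknuf → wolaknufani, tiklaksuh → tiklaksuhani) add -ani.
So bizewwal → bizewwalani.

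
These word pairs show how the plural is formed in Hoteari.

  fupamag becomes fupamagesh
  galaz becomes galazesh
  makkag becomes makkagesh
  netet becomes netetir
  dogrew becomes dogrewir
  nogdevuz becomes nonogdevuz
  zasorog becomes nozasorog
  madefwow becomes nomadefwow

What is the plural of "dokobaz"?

galaz and nogdevuz both end in -z yet inflect differently (galazesh, nonogdevuz), so the final letter is not what conditions the rule; the last vowel is.
"dokobaz" has last vowel 'a'. The stems whose last vowel is 'a' (fupamag → fupamagesh, galaz → galazesh, makkag → makkagesh) add -esh.
So dokobaz → dokobazesh.

dokobazesh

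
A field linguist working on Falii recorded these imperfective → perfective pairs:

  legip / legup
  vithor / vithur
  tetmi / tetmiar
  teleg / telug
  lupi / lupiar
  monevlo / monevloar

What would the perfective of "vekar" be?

vekur

vithor and monevlo both have last vowel 'o' yet inflect differently (vithur, monevloar), so the last vowel is not what conditions the rule; whether the stem ends in a vowel or a consonant is.
"vekar" ends in a consonant. The stems ending in a consonant (vithor → vithur, legip → legup, teleg → telug) change the last vowel to 'u'.
So vekar → vekur.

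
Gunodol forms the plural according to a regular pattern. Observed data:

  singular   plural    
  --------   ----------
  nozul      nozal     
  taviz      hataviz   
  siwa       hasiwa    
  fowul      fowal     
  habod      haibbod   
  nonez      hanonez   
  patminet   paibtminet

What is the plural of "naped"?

naibped

nonez and patminet both have last vowel 'e' yet inflect differently (hanonez, paibtminet), so the last vowel is not what conditions the rule; the final letter is.
"naped" ends in -d. The one such stem in the data (habod → haibbod) inserts -ib- after the first vowel (as does patminet), so the same rule applies.
The other patterns: stems ending in -a or -z add the prefix ha-; stems ending in -l change the last vowel to 'a'.
So naped → naibped.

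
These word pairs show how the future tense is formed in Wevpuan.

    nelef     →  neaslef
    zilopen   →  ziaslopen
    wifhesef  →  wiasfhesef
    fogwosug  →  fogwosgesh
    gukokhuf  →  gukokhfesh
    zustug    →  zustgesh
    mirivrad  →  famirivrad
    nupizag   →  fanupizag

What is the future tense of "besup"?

bespesh

nelef and gukokhuf both end in -f yet inflect differently (neaslef, gukokhfesh), so the final letter is not what conditions the rule; the last vowel is.
"besup" has last vowel 'u'. The stems whose last vowel is 'u' (fogwosug → fogwosgesh, gukokhuf → gukokhfesh, zustug → zustgesh) delete the last vowel and add -esh.
So besup → bespesh.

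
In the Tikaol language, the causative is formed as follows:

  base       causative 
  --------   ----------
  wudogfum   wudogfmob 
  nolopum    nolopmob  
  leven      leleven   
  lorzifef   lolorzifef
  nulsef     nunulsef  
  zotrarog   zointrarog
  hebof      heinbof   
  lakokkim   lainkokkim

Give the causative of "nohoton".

lorzifef and hebof both end in -f yet inflect differently (lolorzifef, heinbof), so the final letter is not what conditions the rule; the last vowel is.
"nohoton" has last vowel 'o'. The stems whose last vowel is 'o' (zotrarog → zointrarog, hebof → heinbof) insert -in- after the first vowel.
The other patterns: stems whose last vowel is 'u' delete the last vowel and add -ob; stems whose last vowel is 'e' repeat the first consonant+vowel as a prefix.
So nohoton → noinhoton.

noinhoton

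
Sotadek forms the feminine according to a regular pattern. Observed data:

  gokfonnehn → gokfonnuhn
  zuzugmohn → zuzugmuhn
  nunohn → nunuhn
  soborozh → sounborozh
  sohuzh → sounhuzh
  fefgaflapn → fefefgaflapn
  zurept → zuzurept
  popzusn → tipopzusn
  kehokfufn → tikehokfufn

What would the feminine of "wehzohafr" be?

gokfonnehn and fefgaflapn both end in -n yet inflect differently (gokfonnuhn, fefefgaflapn), so the final letter is not what conditions the rule; the second-to-last letter is.
"wehzohafr" has second-to-last letter 'f'. The one such stem in the data (kehokfufn → tikehokfufn) adds the prefix ti-, so the same rule applies.
The other patterns: stems whose second-to-last letter is 'h' change the last vowel to 'u'; stems whose second-to-last letter is 'z' insert -un- after the first vowel; stems whose second-to-last letter is 'p' repeat the first consonant+vowel as a prefix.
So wehzohafr → tiwehzohafr.

tiwehzohafr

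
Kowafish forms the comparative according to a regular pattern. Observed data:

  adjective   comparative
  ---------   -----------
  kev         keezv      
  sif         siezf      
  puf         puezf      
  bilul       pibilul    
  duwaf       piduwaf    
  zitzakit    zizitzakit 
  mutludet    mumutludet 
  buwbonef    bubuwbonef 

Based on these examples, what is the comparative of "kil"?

sif and duwaf both end in -f yet inflect differently (siezf, piduwaf), so the final letter is not what conditions the rule; the number of vowels is.
"kil" has 1 vowel. The stems with 1 vowel (kev → keezv, sif → siezf, puf → puezf) insert -ez- after the first vowel.
The other patterns: stems with 2 vowels add the prefix pi-; stems with 3 vowels repeat the first consonant+vowel as a prefix.
So kil → kiezl.

kiezl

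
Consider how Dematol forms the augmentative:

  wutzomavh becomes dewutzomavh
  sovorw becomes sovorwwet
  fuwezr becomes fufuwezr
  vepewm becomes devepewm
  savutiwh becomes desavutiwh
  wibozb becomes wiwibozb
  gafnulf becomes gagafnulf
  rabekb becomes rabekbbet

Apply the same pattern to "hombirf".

wibozb and rabekb both end in -b yet inflect differently (wiwibozb, rabekbbet), so the final letter is not what conditions the rule; the second-to-last letter is.
"hombirf" has second-to-last letter 'r'. The one such stem in the data (sovorw → sovorwwet) doubles the final consonant and adds -et (as does rabekb), so the same rule applies.
The other patterns: stems whose second-to-last letter is 'l' or 'z' repeat the first consonant+vowel as a prefix; stems whose second-to-last letter is 'v' or 'w' add the prefix de-.
So hombirf → hombirffet.

hombirffet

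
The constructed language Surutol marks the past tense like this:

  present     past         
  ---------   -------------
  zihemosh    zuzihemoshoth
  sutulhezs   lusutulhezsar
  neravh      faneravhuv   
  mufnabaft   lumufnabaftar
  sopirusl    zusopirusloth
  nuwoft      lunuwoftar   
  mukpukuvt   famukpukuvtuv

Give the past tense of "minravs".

"minravs" has second-to-last letter 'v'. The stems whose second-to-last letter is 'v' (neravh → faneravhuv, mukpukuvt → famukpukuvtuv) add fa- … -uv around the stem.
The other patterns: stems whose second-to-last letter is 's' add zu- … -oth around the stem; stems whose second-to-last letter is 'f' or 'z' add lu- … -ar around the stem.
So minravs → faminravsuv.

faminravsuv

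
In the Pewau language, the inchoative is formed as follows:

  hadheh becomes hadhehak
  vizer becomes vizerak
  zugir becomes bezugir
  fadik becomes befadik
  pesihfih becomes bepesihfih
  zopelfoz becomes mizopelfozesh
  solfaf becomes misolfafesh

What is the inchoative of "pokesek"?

pokesekak

vizer and zugir both end in -r yet inflect differently (vizerak, bezugir), so the final letter is not what conditions the rule; the last vowel is.
"pokesek" has last vowel 'e'. The stems whose last vowel is 'e' (hadheh → hadhehak, vizer → vizerak) add -ak.
So pokesek → pokesekak.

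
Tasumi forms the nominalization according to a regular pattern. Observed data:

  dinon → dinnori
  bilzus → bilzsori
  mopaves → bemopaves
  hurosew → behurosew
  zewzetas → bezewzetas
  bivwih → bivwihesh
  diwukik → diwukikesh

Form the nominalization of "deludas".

bilzus and mopaves both end in -s yet inflect differently (bilzsori, bemopaves), so the final letter is not what conditions the rule; the last vowel is.
"deludas" has last vowel 'a'. The one such stem in the data (zewzetas → bezewzetas) adds the prefix be-, so the same rule applies.
The other patterns: stems whose last vowel is 'o' or 'u' delete the last vowel and add -ori; stems whose last vowel is 'i' add -esh.
So deludas → bedeludas.

bedeludas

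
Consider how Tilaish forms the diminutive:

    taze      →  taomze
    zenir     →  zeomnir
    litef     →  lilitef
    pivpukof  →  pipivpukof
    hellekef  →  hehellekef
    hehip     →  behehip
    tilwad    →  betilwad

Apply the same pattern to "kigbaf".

taze and litef both have last vowel 'e' yet inflect differently (taomze, lilitef), so the last vowel is not what conditions the rule; the final letter is.
"kigbaf" ends in -f. The stems ending in -f (litef → lilitef, pivpukof → pipivpukof, hellekef → hehellekef) repeat the first consonant+vowel as a prefix.
The other patterns: stems ending in -e or -r insert -om- after the first vowel; stems ending in -d or -p add the prefix be-.
So kigbaf → kikigbaf.

kikigbaf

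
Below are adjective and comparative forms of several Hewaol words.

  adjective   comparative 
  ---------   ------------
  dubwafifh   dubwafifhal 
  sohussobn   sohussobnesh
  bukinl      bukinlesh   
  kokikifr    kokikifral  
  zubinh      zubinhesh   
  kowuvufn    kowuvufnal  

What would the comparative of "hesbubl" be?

hesbublesh

kowuvufn and sohussobn both end in -n yet inflect differently (kowuvufnal, sohussobnesh), so the final letter is not what conditions the rule; the second-to-last letter is.
"hesbubl" has second-to-last letter 'b'. The one such stem in the data (sohussobn → sohussobnesh) adds -esh, so the same rule applies.
So hesbubl → hesbublesh.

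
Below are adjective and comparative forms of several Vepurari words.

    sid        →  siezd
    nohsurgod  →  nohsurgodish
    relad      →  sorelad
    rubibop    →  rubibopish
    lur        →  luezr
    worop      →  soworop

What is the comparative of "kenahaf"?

"kenahaf" has 3 vowels. The stems with 3 vowels (nohsurgod → nohsurgodish, rubibop → rubibopish) add -ish.
The other patterns: stems with 1 vowel insert -ez- after the first vowel; stems with 2 vowels add the prefix so-.
So kenahaf → kenahafish.

kenahafish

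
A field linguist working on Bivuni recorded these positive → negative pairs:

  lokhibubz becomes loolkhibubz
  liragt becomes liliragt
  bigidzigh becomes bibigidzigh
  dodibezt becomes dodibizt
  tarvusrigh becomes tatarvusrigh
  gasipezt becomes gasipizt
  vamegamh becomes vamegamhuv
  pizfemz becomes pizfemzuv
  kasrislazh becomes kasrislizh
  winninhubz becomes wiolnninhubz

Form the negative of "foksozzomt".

"foksozzomt" has second-to-last letter 'm'. The stems whose second-to-last letter is 'm' (pizfemz → pizfemzuv, vamegamh → vamegamhuv) add -uv.
The other patterns: stems whose second-to-last letter is 'z' change the last vowel to 'i'; stems whose second-to-last letter is 'b' insert -ol- after the first vowel; stems whose second-to-last letter is 'g' repeat the first consonant+vowel as a prefix.
So foksozzomt → foksozzomtuv.

foksozzomtuv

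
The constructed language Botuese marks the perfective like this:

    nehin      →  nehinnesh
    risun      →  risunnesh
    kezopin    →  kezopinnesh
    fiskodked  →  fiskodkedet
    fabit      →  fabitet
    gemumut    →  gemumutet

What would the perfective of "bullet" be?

bulletet

nehin and fabit both have last vowel 'i' yet inflect differently (nehinnesh, fabitet), so the last vowel is not what conditions the rule; the final letter is.
"bullet" ends in -t. The stems ending in -t (fabit → fabitet, gemumut → gemumutet) add -et.
So bullet → bulletet.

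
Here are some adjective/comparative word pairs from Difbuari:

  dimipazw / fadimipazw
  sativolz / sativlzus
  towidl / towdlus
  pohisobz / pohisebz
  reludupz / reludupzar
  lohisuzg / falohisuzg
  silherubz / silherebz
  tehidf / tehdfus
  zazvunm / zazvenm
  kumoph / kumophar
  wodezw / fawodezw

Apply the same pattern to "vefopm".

reludupz and pohisobz both end in -z yet inflect differently (reludupzar, pohisebz), so the final letter is not what conditions the rule; the second-to-last letter is.
"vefopm" has second-to-last letter 'p'. The stems whose second-to-last letter is 'p' (reludupz → reludupzar, kumoph → kumophar) add -ar.
So vefopm → vefopmar.

vefopmar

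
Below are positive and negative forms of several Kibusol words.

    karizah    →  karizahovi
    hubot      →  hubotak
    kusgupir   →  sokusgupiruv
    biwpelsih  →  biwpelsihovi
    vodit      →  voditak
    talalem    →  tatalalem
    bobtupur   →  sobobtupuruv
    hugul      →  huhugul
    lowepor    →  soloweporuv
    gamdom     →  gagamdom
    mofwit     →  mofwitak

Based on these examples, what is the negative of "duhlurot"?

duhlurotak

kusgupir and vodit both have last vowel 'i' yet inflect differently (sokusgupiruv, voditak), so the last vowel is not what conditions the rule; the final letter is.
"duhlurot" ends in -t. The stems ending in -t (vodit → voditak, mofwit → mofwitak, hubot → hubotak) add -ak.
The other patterns: stems ending in -r add so- … -uv around the stem; stems ending in -h add -ovi; stems ending in -l or -m repeat the first consonant+vowel as a prefix.
So duhlurot → duhlurotak.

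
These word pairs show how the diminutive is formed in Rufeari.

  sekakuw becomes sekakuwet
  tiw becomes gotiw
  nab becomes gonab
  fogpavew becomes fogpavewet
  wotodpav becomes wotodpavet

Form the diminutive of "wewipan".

sekakuw and tiw both end in -w yet inflect differently (sekakuwet, gotiw), so the final letter is not what conditions the rule; the number of vowels is.
"wewipan" has 3 vowels. The stems with 3 vowels (sekakuw → sekakuwet, wotodpav → wotodpavet, fogpavew → fogpavewet) add -et.
The other pattern: stems with 1 vowel add the prefix go-.
So wewipan → wewipanet.

wewipanet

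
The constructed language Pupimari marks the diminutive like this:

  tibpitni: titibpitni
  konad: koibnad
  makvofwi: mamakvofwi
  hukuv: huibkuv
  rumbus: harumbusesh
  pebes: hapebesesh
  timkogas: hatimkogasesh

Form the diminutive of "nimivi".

ninimivi

rumbus and hukuv both have last vowel 'u' yet inflect differently (harumbusesh, huibkuv), so the last vowel is not what conditions the rule; the final letter is.
"nimivi" ends in -i. The stems ending in -i (makvofwi → mamakvofwi, tibpitni → titibpitni) repeat the first consonant+vowel as a prefix.
The other patterns: stems ending in -s add ha- … -esh around the stem; stems ending in -d or -v insert -ib- after the first vowel.
So nimivi → ninimivi.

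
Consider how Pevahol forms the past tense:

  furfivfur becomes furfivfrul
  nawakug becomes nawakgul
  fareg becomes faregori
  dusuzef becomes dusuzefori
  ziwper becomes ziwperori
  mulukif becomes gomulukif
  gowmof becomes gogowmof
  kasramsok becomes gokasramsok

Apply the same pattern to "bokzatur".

"bokzatur" has last vowel 'u'. The stems whose last vowel is 'u' (furfivfur → furfivfrul, nawakug → nawakgul) delete the last vowel and add -ul.
The other patterns: stems whose last vowel is 'e' add -ori; stems whose last vowel is 'i' or 'o' add the prefix go-.
So bokzatur → bokzatrul.

bokzatrul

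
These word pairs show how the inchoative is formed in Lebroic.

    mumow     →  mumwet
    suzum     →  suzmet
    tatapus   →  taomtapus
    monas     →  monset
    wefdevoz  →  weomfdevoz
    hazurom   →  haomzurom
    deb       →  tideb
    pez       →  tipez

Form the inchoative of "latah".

lathet

monas and tatapus both end in -s yet inflect differently (monset, taomtapus), so the final letter is not what conditions the rule; the number of vowels is.
"latah" has 2 vowels. The stems with 2 vowels (mumow → mumwet, monas → monset, suzum → suzmet) delete the last vowel and add -et.
The other patterns: stems with 1 vowel add the prefix ti-; stems with 3 vowels insert -om- after the first vowel.
So latah → lathet.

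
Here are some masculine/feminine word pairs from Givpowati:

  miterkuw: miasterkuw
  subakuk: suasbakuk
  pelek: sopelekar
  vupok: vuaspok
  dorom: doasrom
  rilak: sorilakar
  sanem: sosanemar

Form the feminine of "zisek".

sozisekar

"zisek" has last vowel 'e'. The stems whose last vowel is 'e' (sanem → sosanemar, pelek → sopelekar) add so- … -ar around the stem.
The other pattern: stems whose last vowel is 'o' or 'u' insert -as- after the first vowel.
So zisek → sozisekar.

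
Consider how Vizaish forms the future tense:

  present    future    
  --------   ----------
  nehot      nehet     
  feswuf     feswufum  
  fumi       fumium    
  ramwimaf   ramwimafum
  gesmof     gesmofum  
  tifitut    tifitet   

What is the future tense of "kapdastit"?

kapdastet

nehot and gesmof both have last vowel 'o' yet inflect differently (nehet, gesmofum), so the last vowel is not what conditions the rule; the final letter is.
"kapdastit" ends in -t. The stems ending in -t (nehot → nehet, tifitut → tifitet) change the last vowel to 'e'.
The other pattern: stems ending in -f or -i add -um.
So kapdastit → kapdastet.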